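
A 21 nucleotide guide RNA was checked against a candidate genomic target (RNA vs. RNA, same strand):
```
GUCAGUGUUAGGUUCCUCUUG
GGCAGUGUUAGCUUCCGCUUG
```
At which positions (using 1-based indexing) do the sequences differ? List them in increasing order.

Scanning 1-based: 2: U/G; 12: G/C; 17: U/G.

2, 12, 17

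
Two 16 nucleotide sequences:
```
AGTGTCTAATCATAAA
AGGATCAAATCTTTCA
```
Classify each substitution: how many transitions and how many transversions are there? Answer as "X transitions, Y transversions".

1 transition, 5 transversions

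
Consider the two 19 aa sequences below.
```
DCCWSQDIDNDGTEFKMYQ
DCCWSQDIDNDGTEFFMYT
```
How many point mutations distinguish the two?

2

Mismatches (1-based): position 16: K→F; position 19: Q→T.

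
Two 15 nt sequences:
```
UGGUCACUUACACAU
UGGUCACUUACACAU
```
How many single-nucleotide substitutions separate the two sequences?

0

No positions differ; the sequences are identical.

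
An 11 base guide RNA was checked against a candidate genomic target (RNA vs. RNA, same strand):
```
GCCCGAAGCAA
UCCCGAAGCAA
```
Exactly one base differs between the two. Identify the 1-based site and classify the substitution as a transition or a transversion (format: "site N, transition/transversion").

site 1, transversion

Site 1 changes G→U. G is a purine and U is a pyrimidine, so this is a transversion.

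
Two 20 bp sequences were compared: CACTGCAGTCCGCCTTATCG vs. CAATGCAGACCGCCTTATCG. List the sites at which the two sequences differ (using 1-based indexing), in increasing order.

Differences at site 3 (C→A), site 9 (T→A).

3, 9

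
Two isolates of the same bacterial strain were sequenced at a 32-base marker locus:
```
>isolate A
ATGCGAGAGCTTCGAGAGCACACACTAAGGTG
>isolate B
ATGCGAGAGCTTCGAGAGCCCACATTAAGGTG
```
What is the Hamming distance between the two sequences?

2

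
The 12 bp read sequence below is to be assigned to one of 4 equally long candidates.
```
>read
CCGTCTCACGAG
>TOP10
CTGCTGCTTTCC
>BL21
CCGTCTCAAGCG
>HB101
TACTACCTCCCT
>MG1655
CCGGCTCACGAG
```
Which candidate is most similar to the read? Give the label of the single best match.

MG1655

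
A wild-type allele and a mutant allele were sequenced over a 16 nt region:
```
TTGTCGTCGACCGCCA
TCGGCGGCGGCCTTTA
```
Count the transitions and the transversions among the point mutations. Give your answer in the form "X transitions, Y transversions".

Mismatches (1-based):
base 2: T→C (pyrimidine→pyrimidine, transition)
base 4: T→G (pyrimidine→purine, transversion)
base 7: T→G (pyrimidine→purine, transversion)
base 10: A→G (purine→purine, transition)
base 13: G→T (purine→pyrimidine, transversion)
base 14: C→T (pyrimidine→pyrimidine, transition)
base 15: C→T (pyrimidine→pyrimidine, transition)

4 transitions, 3 transversions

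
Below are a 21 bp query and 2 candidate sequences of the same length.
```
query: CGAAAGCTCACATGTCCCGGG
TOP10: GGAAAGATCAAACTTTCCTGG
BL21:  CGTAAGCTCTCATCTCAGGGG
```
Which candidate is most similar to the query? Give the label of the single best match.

BL21

Hamming distances to query — TOP10: 7; BL21: 5.
Smallest is BL21 with 5 mismatches.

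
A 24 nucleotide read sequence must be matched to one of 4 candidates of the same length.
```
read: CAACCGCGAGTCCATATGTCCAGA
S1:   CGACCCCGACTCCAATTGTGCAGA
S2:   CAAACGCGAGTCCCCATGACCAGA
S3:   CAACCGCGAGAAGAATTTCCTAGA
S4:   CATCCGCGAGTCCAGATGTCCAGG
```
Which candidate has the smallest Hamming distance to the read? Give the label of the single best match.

Hamming distances to read — S1: 6; S2: 4; S3: 8; S4: 3.
Smallest is S4 with 3 mismatches.

S4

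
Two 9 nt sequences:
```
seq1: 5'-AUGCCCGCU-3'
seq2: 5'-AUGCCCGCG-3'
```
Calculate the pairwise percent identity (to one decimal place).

88.9%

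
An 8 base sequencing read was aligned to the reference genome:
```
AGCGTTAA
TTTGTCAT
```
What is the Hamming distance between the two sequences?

Mismatches (1-based): site 1: A→T; site 2: G→T; site 3: C→T; site 6: T→C; site 8: A→T.

5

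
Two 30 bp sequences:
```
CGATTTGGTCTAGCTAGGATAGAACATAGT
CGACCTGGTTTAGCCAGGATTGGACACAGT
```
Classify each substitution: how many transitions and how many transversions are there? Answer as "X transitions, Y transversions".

Mismatches (1-based):
position 4: T→C (pyrimidine→pyrimidine, transition)
position 5: T→C (pyrimidine→pyrimidine, transition)
position 10: C→T (pyrimidine→pyrimidine, transition)
position 15: T→C (pyrimidine→pyrimidine, transition)
position 21: A→T (purine→pyrimidine, transversion)
position 23: A→G (purine→purine, transition)
position 27: T→C (pyrimidine→pyrimidine, transition)

6 transitions, 1 transversion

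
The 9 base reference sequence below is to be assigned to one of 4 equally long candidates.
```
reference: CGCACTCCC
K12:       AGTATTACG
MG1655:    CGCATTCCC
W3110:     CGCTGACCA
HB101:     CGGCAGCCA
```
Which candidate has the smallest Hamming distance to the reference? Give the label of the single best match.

K12 differs at 5 sites; MG1655 differs at 1 site; W3110 differs at 4 sites; HB101 differs at 5 sites. The closest is MG1655.

MG1655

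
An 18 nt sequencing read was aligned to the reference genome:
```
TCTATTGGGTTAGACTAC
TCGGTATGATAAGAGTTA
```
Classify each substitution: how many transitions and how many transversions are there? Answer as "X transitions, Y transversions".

2 transitions, 7 transversions

Transitions (purine↔purine or pyrimidine↔pyrimidine): 4 A→G, 9 G→A.
Transversions (purine↔pyrimidine): 3 T→G, 6 T→A, 7 G→T, 11 T→A, 15 C→G, 17 A→T, 18 C→A.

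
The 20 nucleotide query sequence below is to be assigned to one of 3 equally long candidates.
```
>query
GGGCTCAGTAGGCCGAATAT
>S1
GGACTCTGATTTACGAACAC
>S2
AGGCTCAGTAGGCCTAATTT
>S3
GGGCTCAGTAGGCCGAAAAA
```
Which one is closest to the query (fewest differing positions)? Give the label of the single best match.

S3

Hamming distances to query — S1: 9; S2: 3; S3: 2.
Smallest is S3 with 2 mismatches.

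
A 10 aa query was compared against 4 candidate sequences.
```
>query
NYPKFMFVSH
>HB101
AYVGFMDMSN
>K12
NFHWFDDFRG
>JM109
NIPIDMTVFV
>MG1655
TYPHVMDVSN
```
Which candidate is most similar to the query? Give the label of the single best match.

MG1655

Hamming distances to query — HB101: 6; K12: 8; JM109: 6; MG1655: 5.
Smallest is MG1655 with 5 mismatches.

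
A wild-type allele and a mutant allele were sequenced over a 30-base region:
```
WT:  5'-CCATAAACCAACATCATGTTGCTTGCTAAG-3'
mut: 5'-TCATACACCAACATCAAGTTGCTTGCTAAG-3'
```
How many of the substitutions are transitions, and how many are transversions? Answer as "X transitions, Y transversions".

Mismatches (1-based):
site 1: C→T (pyrimidine→pyrimidine, transition)
site 6: A→C (purine→pyrimidine, transversion)
site 17: T→A (pyrimidine→purine, transversion)

1 transition, 2 transversions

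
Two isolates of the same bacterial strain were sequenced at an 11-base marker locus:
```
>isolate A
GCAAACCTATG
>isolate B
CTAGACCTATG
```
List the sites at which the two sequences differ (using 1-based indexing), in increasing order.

Scanning 1-based: 1: G/C; 2: C/T; 4: A/G.

1, 2, 4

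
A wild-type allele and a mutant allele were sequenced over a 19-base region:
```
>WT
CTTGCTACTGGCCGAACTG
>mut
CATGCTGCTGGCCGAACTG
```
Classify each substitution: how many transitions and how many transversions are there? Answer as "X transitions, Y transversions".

1 transition, 1 transversion

Mismatches (1-based):
position 2: T→A (pyrimidine→purine, transversion)
position 7: A→G (purine→purine, transition)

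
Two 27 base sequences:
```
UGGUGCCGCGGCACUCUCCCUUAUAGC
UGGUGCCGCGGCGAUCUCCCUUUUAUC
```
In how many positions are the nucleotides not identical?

4

Comparing position by position, 4 positions differ: 13 (A/G), 14 (C/A), 23 (A/U), 26 (G/U).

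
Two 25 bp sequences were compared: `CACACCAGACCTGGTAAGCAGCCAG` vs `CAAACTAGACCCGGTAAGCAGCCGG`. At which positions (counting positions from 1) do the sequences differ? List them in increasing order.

3, 6, 12, 24

Differences at position 3 (C→A), position 6 (C→T), position 12 (T→C), position 24 (A→G).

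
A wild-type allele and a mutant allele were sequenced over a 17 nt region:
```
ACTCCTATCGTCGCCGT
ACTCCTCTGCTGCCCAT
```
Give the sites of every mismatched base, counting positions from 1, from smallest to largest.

Scanning 1-based: 7: A/C; 9: C/G; 10: G/C; 12: C/G; 13: G/C; 16: G/A.

7, 9, 10, 12, 13, 16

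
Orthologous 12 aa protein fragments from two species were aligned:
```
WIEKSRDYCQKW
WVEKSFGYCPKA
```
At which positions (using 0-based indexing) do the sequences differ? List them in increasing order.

1, 5, 6, 9, 11

Scanning 0-based: 1: I/V; 5: R/F; 6: D/G; 9: Q/P; 11: W/A.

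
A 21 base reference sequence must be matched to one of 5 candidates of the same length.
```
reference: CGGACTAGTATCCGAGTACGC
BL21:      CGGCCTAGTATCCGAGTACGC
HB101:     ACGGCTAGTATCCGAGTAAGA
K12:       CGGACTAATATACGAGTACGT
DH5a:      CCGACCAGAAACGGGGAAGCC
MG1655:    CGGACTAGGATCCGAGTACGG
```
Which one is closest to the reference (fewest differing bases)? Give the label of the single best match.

BL21 differs at 1 base; HB101 differs at 5 bases; K12 differs at 3 bases; DH5a differs at 9 bases; MG1655 differs at 2 bases. The closest is BL21.

BL21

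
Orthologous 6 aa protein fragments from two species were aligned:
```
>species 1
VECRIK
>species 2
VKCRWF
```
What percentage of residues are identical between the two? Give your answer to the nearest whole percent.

50%

3 positions differ (2, 5, 6), so 3 of 6 match: 3/6 = 50%.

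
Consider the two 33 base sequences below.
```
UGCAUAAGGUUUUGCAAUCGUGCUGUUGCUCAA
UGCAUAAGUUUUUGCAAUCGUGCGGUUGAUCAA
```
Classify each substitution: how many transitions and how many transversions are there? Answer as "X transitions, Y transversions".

0 transitions, 3 transversions

Transitions (purine↔purine or pyrimidine↔pyrimidine): none.
Transversions (purine↔pyrimidine): 9 G→U, 24 U→G, 29 C→A.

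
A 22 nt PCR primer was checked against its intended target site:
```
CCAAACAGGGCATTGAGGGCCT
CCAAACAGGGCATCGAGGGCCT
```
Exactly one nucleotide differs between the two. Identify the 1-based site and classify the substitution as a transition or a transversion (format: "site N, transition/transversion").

site 14, transition

Site 14 changes T→C. T is a pyrimidine and C is a pyrimidine, so this is a transition.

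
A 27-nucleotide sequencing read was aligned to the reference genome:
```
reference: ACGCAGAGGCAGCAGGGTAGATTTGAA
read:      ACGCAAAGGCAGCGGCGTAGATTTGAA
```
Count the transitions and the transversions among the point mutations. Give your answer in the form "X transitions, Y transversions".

2 transitions, 1 transversion

Transitions (purine↔purine or pyrimidine↔pyrimidine): 6 G→A, 14 A→G.
Transversions (purine↔pyrimidine): 16 G→C.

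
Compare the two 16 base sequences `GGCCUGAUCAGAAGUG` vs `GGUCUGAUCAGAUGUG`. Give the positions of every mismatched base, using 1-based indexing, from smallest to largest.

3, 13

Differences at position 3 (C→U), position 13 (A→U).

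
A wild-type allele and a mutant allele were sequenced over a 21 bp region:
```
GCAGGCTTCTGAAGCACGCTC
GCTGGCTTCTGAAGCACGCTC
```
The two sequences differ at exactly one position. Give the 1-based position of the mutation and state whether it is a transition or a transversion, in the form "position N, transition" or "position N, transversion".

position 3, transversion

Position 3 changes A→T. A is a purine and T is a pyrimidine, so this is a transversion.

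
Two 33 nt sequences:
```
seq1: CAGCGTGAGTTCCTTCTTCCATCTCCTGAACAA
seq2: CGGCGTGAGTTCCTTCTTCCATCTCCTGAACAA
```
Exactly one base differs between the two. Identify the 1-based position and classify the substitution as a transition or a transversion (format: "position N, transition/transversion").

Position 2 changes A→G. A is a purine and G is a purine, so this is a transition.

position 2, transition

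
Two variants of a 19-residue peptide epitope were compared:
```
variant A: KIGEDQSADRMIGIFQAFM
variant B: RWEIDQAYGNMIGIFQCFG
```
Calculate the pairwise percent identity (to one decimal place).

Mismatches at positions 1, 2, 3, 4, 7, 8, 9, 10, 17, 19 (1-based): 10 of 19.
Identical positions: 9/19 = 47.37% → 47.4%.

47.4%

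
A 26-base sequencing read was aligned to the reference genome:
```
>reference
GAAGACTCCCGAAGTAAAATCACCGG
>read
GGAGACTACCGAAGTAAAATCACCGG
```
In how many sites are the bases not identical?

Mismatches (1-based): site 2: A→G; site 8: C→A.

2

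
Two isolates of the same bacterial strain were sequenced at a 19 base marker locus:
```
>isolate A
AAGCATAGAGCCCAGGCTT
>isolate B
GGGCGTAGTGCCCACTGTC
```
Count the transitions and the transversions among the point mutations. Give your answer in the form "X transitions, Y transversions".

4 transitions, 4 transversions

Transitions (purine↔purine or pyrimidine↔pyrimidine): 1 A→G, 2 A→G, 5 A→G, 19 T→C.
Transversions (purine↔pyrimidine): 9 A→T, 15 G→C, 16 G→T, 17 C→G.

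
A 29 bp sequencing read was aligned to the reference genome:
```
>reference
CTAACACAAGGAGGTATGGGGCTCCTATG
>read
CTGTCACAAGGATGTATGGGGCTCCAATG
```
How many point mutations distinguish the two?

Mismatches (1-based): site 3: A→G; site 4: A→T; site 13: G→T; site 26: T→A.

4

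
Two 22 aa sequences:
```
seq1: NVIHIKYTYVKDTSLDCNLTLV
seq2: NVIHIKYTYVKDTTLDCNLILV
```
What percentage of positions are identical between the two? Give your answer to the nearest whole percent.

Mismatches at positions 14, 20 (1-based): 2 of 22.
Identical positions: 20/22 = 90.91% → 91%.

91%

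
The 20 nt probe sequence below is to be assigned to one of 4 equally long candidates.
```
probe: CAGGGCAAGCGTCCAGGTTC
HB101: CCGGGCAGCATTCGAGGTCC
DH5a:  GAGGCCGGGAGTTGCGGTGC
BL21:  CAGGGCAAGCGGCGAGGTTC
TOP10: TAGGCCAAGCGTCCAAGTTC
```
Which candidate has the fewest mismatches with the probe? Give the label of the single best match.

HB101 differs at 7 sites; DH5a differs at 9 sites; BL21 differs at 2 sites; TOP10 differs at 3 sites. The closest is BL21.

BL21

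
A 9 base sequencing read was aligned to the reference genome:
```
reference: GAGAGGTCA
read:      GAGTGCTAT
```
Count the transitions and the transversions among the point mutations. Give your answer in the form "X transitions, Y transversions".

0 transitions, 4 transversions

Transitions (purine↔purine or pyrimidine↔pyrimidine): none.
Transversions (purine↔pyrimidine): 4 A→T, 6 G→C, 8 C→A, 9 A→T.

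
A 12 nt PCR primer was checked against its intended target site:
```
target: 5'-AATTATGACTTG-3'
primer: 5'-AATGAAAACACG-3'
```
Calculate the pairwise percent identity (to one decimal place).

58.3%

Mismatches at positions 4, 6, 7, 10, 11 (1-based): 5 of 12.
Identical positions: 7/12 = 58.33% → 58.3%.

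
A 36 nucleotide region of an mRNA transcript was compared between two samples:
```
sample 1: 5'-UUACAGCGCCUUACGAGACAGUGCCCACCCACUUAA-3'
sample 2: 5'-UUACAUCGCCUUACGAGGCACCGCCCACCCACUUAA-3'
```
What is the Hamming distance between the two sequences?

The sequences differ at positions 6, 18, 21, 22 (1-based) — 4 in total.

4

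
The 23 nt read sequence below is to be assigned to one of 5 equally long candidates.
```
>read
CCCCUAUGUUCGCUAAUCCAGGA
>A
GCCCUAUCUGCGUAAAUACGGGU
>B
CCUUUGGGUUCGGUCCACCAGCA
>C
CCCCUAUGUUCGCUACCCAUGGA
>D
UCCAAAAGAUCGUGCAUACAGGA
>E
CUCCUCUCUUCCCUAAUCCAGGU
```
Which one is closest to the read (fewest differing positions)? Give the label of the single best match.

A differs at 8 positions; B differs at 9 positions; C differs at 4 positions; D differs at 9 positions; E differs at 5 positions. The closest is C.

C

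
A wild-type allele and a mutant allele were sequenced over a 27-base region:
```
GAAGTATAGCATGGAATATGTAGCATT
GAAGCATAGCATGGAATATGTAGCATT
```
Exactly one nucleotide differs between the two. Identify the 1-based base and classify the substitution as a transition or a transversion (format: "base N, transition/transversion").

base 5, transition

The sequences differ only at base 5: T→C (pyrimidine→pyrimidine), a transition.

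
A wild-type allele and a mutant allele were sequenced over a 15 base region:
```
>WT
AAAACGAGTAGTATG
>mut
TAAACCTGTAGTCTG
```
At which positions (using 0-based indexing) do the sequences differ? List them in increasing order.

Scanning 0-based: 0: A/T; 5: G/C; 6: A/T; 12: A/C.

0, 5, 6, 12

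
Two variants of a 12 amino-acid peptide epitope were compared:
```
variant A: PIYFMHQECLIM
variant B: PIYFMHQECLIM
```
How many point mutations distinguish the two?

The two sequences are identical at every position.

0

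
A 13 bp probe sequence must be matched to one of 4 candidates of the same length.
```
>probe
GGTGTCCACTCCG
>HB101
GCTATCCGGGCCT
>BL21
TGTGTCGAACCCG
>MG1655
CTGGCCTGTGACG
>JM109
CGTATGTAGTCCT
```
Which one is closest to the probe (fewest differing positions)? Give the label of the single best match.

Hamming distances to probe — HB101: 6; BL21: 4; MG1655: 9; JM109: 6.
Smallest is BL21 with 4 mismatches.

BL21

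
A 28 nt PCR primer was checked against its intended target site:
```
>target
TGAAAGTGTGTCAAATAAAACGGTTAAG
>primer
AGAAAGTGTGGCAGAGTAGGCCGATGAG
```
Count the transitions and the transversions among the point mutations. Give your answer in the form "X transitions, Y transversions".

4 transitions, 6 transversions

Transitions (purine↔purine or pyrimidine↔pyrimidine): 14 A→G, 19 A→G, 20 A→G, 26 A→G.
Transversions (purine↔pyrimidine): 1 T→A, 11 T→G, 16 T→G, 17 A→T, 22 G→C, 24 T→A.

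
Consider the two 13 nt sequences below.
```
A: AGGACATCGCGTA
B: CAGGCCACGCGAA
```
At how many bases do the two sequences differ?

The sequences differ at bases 1, 2, 4, 6, 7, 12 (1-based) — 6 in total.

6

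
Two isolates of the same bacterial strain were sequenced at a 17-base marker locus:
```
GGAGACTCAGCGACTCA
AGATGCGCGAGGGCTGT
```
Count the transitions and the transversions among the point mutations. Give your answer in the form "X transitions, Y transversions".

Transitions (purine↔purine or pyrimidine↔pyrimidine): 1 G→A, 5 A→G, 9 A→G, 10 G→A, 13 A→G.
Transversions (purine↔pyrimidine): 4 G→T, 7 T→G, 11 C→G, 16 C→G, 17 A→T.

5 transitions, 5 transversions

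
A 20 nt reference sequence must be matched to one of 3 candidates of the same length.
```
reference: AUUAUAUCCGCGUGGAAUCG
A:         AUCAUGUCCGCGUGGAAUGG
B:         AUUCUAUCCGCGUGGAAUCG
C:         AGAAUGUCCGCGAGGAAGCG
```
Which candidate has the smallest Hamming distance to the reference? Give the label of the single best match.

B

Hamming distances to reference — A: 3; B: 1; C: 5.
Smallest is B with 1 mismatch.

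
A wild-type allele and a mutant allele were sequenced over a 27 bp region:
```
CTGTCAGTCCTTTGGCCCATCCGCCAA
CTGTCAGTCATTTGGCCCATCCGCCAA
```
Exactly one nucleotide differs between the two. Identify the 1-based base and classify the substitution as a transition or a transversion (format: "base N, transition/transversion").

base 10, transversion

The sequences differ only at base 10: C→A (pyrimidine→purine), a transversion.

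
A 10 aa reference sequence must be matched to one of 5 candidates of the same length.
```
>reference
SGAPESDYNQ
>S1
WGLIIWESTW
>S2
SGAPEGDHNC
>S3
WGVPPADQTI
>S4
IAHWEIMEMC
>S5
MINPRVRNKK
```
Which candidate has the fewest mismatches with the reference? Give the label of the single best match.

S2

S1 differs at 9 positions; S2 differs at 3 positions; S3 differs at 7 positions; S4 differs at 9 positions; S5 differs at 9 positions. The closest is S2.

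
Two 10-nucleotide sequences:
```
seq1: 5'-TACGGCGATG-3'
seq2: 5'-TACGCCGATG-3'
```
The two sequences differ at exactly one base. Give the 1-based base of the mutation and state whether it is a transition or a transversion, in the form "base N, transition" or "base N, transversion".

The sequences differ only at base 5: G→C (purine→pyrimidine), a transversion.

base 5, transversion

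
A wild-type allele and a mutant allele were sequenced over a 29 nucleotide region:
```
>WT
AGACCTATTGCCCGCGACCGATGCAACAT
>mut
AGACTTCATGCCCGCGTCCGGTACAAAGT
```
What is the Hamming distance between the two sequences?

8

Comparing position by position, 8 positions differ: 5 (C/T), 7 (A/C), 8 (T/A), 17 (A/T), 21 (A/G), 23 (G/A), 27 (C/A), 28 (A/G).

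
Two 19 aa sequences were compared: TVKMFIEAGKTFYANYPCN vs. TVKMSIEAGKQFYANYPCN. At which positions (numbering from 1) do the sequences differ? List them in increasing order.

5, 11

Differences at position 5 (F→S), position 11 (T→Q).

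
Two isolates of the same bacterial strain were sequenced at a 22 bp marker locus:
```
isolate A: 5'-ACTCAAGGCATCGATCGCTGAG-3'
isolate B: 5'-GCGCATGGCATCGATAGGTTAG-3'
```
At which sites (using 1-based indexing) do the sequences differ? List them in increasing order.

Differences at site 1 (A→G), site 3 (T→G), site 6 (A→T), site 16 (C→A), site 18 (C→G), site 20 (G→T).

1, 3, 6, 16, 18, 20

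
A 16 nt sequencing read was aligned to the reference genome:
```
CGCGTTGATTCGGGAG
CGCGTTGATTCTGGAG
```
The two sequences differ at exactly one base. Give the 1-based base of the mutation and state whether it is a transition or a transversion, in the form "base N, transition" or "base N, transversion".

base 12, transversion

Base 12 changes G→T. G is a purine and T is a pyrimidine, so this is a transversion.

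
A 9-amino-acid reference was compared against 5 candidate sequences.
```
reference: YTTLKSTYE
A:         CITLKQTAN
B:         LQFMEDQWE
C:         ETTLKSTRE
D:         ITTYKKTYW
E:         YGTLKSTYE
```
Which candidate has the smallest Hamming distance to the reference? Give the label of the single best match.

E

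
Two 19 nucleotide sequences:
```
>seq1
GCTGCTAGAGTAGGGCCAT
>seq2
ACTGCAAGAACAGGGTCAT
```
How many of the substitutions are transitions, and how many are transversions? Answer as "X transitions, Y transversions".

4 transitions, 1 transversion

Mismatches (1-based):
site 1: G→A (purine→purine, transition)
site 6: T→A (pyrimidine→purine, transversion)
site 10: G→A (purine→purine, transition)
site 11: T→C (pyrimidine→pyrimidine, transition)
site 16: C→T (pyrimidine→pyrimidine, transition)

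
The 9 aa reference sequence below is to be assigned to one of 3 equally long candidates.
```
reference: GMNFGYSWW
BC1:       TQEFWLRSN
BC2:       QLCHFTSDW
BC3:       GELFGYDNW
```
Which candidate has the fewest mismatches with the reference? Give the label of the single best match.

BC3

Hamming distances to reference — BC1: 8; BC2: 7; BC3: 4.
Smallest is BC3 with 4 mismatches.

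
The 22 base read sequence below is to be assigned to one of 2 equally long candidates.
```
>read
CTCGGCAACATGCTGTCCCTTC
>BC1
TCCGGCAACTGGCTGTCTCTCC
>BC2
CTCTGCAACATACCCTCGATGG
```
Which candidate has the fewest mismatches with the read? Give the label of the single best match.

BC1

Hamming distances to read — BC1: 6; BC2: 8.
Smallest is BC1 with 6 mismatches.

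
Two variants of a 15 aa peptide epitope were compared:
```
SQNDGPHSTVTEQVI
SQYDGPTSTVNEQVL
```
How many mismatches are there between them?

4

Mismatches (1-based): position 3: N→Y; position 7: H→T; position 11: T→N; position 15: I→L.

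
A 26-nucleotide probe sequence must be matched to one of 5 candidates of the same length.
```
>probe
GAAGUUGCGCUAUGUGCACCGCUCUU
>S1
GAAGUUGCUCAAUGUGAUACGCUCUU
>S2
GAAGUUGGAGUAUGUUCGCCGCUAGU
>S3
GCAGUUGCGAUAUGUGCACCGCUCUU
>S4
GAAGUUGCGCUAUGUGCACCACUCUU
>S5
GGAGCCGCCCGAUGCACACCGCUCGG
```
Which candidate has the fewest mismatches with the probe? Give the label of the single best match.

S4

Hamming distances to probe — S1: 5; S2: 7; S3: 2; S4: 1; S5: 9.
Smallest is S4 with 1 mismatch.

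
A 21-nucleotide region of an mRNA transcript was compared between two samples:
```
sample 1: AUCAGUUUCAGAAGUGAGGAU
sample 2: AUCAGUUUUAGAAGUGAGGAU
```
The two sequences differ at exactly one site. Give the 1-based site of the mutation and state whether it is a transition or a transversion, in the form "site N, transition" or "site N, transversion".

site 9, transition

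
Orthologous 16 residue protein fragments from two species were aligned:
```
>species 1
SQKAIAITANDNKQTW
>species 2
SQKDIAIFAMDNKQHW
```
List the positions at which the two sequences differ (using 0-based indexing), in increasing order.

Differences at position 3 (A→D), position 7 (T→F), position 9 (N→M), position 14 (T→H).

3, 7, 9, 14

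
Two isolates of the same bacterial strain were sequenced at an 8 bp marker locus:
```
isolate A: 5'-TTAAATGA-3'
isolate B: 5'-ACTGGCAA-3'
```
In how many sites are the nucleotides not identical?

Comparing position by position, 7 sites differ: 1 (T/A), 2 (T/C), 3 (A/T), 4 (A/G), 5 (A/G), 6 (T/C), 7 (G/A).

7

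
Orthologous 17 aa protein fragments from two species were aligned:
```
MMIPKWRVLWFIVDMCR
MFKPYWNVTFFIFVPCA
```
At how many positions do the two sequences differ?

10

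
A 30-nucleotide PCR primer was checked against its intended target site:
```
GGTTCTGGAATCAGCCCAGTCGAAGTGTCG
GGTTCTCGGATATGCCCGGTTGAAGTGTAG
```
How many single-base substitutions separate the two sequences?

Mismatches (1-based): position 7: G→C; position 9: A→G; position 12: C→A; position 13: A→T; position 18: A→G; position 21: C→T; position 29: C→A.

7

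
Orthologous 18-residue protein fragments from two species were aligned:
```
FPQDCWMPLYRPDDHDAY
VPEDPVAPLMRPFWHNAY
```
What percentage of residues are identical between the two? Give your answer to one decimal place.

50.0%

9 positions differ (1, 3, 5, 6, 7, 10, 13, 14, 16), so 9 of 18 match: 9/18 = 50%.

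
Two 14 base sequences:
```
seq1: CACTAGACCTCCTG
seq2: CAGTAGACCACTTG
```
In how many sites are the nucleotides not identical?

The sequences differ at sites 3, 10, 12 (1-based) — 3 in total.

3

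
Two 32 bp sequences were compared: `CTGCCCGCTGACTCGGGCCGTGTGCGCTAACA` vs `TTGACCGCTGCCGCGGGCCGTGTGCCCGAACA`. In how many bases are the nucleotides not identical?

6

The sequences differ at bases 1, 4, 11, 13, 26, 28 (1-based) — 6 in total.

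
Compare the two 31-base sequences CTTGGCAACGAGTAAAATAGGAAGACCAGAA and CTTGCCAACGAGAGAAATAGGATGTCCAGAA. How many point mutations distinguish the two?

5

Comparing position by position, 5 bases differ: 5 (G/C), 13 (T/A), 14 (A/G), 23 (A/T), 25 (A/T).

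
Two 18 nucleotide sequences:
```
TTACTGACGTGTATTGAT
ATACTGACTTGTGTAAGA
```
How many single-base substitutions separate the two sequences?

Comparing position by position, 7 bases differ: 1 (T/A), 9 (G/T), 13 (A/G), 15 (T/A), 16 (G/A), 17 (A/G), 18 (T/A).

7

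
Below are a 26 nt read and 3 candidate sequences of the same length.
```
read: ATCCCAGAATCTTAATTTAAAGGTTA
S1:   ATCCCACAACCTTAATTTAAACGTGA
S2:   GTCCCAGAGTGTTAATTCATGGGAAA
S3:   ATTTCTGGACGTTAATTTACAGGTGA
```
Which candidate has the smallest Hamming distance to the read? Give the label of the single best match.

S1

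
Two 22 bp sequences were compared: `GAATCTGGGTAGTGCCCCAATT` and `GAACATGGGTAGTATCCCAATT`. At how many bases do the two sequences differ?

The sequences differ at bases 4, 5, 14, 15 (1-based) — 4 in total.

4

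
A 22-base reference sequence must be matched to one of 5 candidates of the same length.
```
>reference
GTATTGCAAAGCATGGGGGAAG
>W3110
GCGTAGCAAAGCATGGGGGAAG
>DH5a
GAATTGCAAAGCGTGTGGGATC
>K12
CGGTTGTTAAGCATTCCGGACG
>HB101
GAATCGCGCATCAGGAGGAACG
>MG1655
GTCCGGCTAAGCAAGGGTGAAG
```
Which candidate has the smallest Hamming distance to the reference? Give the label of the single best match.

Hamming distances to reference — W3110: 3; DH5a: 5; K12: 9; HB101: 9; MG1655: 6.
Smallest is W3110 with 3 mismatches.

W3110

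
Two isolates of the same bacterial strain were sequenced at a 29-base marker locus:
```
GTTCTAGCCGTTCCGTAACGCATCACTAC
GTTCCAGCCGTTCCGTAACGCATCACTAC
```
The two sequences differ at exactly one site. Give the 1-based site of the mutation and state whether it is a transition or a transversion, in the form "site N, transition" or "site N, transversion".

Site 5 changes T→C. T is a pyrimidine and C is a pyrimidine, so this is a transition.

site 5, transition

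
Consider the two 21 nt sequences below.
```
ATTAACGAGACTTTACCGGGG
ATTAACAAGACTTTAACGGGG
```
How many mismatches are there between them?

The sequences differ at sites 7, 16 (1-based) — 2 in total.

2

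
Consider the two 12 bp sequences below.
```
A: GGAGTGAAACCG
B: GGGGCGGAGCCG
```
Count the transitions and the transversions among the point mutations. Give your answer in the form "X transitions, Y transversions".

Mismatches (1-based):
site 3: A→G (purine→purine, transition)
site 5: T→C (pyrimidine→pyrimidine, transition)
site 7: A→G (purine→purine, transition)
site 9: A→G (purine→purine, transition)

4 transitions, 0 transversions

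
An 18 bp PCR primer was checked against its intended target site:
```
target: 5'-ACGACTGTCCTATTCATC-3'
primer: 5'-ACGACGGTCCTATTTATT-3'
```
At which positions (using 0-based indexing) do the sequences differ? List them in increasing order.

Differences at position 5 (T→G), position 14 (C→T), position 17 (C→T).

5, 14, 17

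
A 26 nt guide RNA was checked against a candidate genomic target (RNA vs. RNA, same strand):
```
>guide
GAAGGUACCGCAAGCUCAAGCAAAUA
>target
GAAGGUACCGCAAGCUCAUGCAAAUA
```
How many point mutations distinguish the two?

The sequences differ at bases 19 (1-based) — 1 in total.

1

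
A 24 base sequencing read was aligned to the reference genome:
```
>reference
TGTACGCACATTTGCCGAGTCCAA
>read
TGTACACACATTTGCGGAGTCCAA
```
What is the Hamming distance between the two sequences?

2

Comparing position by position, 2 bases differ: 6 (G/A), 16 (C/G).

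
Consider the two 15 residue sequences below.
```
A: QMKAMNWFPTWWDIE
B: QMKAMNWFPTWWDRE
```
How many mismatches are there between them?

1

The sequences differ at residues 14 (1-based) — 1 in total.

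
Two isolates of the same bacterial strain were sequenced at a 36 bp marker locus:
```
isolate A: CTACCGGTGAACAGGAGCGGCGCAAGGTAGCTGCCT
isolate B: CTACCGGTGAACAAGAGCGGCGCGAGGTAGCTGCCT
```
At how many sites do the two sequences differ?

2

The sequences differ at sites 14, 24 (1-based) — 2 in total.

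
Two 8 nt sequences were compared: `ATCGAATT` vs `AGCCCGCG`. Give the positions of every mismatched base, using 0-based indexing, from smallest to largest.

Scanning 0-based: 1: T/G; 3: G/C; 4: A/C; 5: A/G; 6: T/C; 7: T/G.

1, 3, 4, 5, 6, 7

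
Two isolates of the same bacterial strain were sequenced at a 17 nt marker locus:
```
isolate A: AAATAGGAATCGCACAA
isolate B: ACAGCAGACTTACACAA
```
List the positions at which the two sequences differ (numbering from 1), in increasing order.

2, 4, 5, 6, 9, 11, 12

Scanning 1-based: 2: A/C; 4: T/G; 5: A/C; 6: G/A; 9: A/C; 11: C/T; 12: G/A.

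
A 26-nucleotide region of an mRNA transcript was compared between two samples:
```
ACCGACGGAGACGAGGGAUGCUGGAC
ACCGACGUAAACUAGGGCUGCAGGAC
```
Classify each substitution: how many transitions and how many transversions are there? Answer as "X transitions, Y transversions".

Mismatches (1-based):
site 8: G→U (purine→pyrimidine, transversion)
site 10: G→A (purine→purine, transition)
site 13: G→U (purine→pyrimidine, transversion)
site 18: A→C (purine→pyrimidine, transversion)
site 22: U→A (pyrimidine→purine, transversion)

1 transition, 4 transversions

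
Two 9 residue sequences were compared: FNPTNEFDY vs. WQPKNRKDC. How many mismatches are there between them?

6

The sequences differ at residues 1, 2, 4, 6, 7, 9 (1-based) — 6 in total.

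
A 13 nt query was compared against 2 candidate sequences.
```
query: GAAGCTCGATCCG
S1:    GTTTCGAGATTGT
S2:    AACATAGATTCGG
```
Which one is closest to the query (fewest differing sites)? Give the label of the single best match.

S1

S1 differs at 8 sites; S2 differs at 9 sites. The closest is S1.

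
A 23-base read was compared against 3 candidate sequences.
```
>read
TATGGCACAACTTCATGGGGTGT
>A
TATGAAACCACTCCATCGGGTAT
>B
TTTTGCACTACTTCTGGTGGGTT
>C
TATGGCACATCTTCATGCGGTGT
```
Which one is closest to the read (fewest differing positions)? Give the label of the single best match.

A differs at 6 positions; B differs at 8 positions; C differs at 2 positions. The closest is C.

C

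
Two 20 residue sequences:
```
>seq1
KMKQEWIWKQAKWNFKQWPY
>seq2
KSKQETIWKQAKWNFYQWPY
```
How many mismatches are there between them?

The sequences differ at residues 2, 6, 16 (1-based) — 3 in total.

3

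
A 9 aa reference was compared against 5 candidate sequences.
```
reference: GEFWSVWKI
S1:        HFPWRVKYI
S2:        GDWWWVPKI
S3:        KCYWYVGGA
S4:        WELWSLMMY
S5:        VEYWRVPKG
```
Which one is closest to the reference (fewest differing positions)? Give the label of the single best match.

S2

S1 differs at 6 positions; S2 differs at 4 positions; S3 differs at 7 positions; S4 differs at 6 positions; S5 differs at 5 positions. The closest is S2.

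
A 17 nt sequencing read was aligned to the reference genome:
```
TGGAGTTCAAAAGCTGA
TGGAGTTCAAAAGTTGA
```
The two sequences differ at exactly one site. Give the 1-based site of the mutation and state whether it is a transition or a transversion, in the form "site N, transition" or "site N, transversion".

site 14, transition

The sequences differ only at site 14: C→T (pyrimidine→pyrimidine), a transition.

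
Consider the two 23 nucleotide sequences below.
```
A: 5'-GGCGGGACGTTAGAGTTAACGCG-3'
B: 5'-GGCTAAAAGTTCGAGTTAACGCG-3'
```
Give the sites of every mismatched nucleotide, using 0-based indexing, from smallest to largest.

3, 4, 5, 7, 11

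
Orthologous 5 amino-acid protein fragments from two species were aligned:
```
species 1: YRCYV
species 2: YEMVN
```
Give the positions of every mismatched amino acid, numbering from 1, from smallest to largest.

2, 3, 4, 5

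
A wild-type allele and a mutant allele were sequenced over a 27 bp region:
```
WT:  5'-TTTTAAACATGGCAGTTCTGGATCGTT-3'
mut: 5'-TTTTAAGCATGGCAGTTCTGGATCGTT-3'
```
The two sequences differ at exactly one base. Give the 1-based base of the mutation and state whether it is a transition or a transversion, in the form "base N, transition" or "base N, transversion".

The sequences differ only at base 7: A→G (purine→purine), a transition.

base 7, transition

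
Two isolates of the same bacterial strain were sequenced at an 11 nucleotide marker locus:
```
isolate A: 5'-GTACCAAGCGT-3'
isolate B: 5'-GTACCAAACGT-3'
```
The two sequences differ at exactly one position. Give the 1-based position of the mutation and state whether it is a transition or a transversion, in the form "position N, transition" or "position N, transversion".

position 8, transition

Position 8 changes G→A. G is a purine and A is a purine, so this is a transition.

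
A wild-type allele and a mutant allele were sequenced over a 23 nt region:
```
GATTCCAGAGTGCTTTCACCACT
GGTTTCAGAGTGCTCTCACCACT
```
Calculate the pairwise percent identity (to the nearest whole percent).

87%

3 positions differ (2, 5, 15), so 20 of 23 match: 20/23 = 86.96%.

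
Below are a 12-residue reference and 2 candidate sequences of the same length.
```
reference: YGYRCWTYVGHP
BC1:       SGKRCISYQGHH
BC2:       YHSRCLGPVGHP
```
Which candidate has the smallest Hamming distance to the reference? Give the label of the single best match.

BC1 differs at 6 positions; BC2 differs at 5 positions. The closest is BC2.

BC2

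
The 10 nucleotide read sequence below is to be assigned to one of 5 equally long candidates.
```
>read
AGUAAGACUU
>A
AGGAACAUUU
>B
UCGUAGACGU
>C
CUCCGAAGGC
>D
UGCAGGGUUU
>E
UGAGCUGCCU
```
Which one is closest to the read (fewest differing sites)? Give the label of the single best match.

A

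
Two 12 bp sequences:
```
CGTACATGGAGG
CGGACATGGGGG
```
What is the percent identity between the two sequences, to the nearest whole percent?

83%

Mismatches at positions 3, 10 (1-based): 2 of 12.
Identical positions: 10/12 = 83.33% → 83%.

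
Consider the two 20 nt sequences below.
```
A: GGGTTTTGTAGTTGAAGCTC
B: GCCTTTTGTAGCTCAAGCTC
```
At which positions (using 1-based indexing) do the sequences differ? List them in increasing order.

2, 3, 12, 14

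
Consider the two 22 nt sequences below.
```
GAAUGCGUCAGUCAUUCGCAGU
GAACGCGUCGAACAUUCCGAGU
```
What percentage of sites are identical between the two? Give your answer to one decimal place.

72.7%

6 positions differ (4, 10, 11, 12, 18, 19), so 16 of 22 match: 16/22 = 72.73%.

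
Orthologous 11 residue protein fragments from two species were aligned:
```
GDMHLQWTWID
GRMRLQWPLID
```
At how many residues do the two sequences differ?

4

The sequences differ at residues 2, 4, 8, 9 (1-based) — 4 in total.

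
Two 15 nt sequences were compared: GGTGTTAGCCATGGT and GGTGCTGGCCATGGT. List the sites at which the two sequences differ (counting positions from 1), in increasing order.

5, 7

Scanning 1-based: 5: T/C; 7: A/G.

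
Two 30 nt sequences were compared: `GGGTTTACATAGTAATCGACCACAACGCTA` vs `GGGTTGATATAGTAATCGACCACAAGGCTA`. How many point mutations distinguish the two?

3

The sequences differ at sites 6, 8, 26 (1-based) — 3 in total.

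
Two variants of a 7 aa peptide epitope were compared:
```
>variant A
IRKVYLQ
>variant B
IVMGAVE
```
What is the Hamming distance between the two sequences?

Mismatches (1-based): position 2: R→V; position 3: K→M; position 4: V→G; position 5: Y→A; position 6: L→V; position 7: Q→E.

6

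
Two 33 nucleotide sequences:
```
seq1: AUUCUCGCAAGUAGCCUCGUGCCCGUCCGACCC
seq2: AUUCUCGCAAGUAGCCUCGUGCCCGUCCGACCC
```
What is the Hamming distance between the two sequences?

0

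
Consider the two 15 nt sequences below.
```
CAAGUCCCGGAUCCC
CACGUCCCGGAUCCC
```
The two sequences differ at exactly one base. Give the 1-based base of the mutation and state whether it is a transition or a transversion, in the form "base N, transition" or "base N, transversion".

base 3, transversion

The sequences differ only at base 3: A→C (purine→pyrimidine), a transversion.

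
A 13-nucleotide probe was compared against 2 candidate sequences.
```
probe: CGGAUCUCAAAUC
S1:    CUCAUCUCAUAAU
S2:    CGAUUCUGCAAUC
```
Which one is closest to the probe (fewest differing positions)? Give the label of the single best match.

Hamming distances to probe — S1: 5; S2: 4.
Smallest is S2 with 4 mismatches.

S2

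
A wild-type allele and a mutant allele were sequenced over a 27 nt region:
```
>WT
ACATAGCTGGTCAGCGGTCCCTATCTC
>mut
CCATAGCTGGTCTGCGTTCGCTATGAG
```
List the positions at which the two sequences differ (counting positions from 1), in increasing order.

1, 13, 17, 20, 25, 26, 27

Differences at position 1 (A→C), position 13 (A→T), position 17 (G→T), position 20 (C→G), position 25 (C→G), position 26 (T→A), position 27 (C→G).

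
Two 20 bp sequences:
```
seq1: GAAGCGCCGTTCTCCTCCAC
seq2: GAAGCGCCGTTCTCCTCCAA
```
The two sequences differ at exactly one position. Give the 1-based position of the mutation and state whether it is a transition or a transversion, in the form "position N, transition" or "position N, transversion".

Position 20 changes C→A. C is a pyrimidine and A is a purine, so this is a transversion.

position 20, transversion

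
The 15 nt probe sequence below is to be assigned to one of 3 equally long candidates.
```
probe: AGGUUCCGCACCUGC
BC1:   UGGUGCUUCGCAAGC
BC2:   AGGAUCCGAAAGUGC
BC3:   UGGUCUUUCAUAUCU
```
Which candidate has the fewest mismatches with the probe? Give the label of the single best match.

BC2

Hamming distances to probe — BC1: 7; BC2: 4; BC3: 9.
Smallest is BC2 with 4 mismatches.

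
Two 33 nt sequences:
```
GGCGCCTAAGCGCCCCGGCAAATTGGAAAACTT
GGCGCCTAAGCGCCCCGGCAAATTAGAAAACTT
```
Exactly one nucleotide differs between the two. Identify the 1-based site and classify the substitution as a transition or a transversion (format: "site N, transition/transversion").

The sequences differ only at site 25: G→A (purine→purine), a transition.

site 25, transition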